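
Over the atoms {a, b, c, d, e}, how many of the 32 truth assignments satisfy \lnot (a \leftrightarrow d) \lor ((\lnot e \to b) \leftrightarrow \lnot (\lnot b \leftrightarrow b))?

Initial set: {T (\lnot (a \leftrightarrow d) \lor ((\lnot e \to b) \leftrightarrow \lnot (\lnot b \leftrightarrow b)))}.
T (\lnot (a \leftrightarrow d) \lor ((\lnot e \to b) \leftrightarrow \lnot (\lnot b \leftrightarrow b))): β-rule — branch into T \lnot (a \leftrightarrow d)  //  T ((\lnot e \to b) \leftrightarrow \lnot (\lnot b \leftrightarrow b)).
  branch 1 (add T \lnot (a \leftrightarrow d)):
    T \lnot (a \leftrightarrow d): β-rule — branch into T a, F d  //  F a, T d.
      branch 1.1 (add T a, F d):
        ○ open, literals {a=T, d=F}.
      branch 1.2 (add F a, T d):
        ○ open, literals {a=F, d=T}.
  branch 2 (add T ((\lnot e \to b) \leftrightarrow \lnot (\lnot b \leftrightarrow b))):
    T ((\lnot e \to b) \leftrightarrow \lnot (\lnot b \leftrightarrow b)): β-rule — branch into T (\lnot e \to b), T \lnot (\lnot b \leftrightarrow b)  //  F (\lnot e \to b), F \lnot (\lnot b \leftrightarrow b).
      branch 2.1 (add T (\lnot e \to b), T \lnot (\lnot b \leftrightarrow b)):
        T (\lnot e \to b): β-rule — branch into F \lnot e  //  T b.
          branch 2.1.1 (add F \lnot e):
            T \lnot (\lnot b \leftrightarrow b): β-rule — branch into T \lnot b, F b  //  F \lnot b, T b.
              branch 2.1.1.1 (add T \lnot b, F b):
                ○ open, literals {b=F, e=T}.
              branch 2.1.1.2 (add F \lnot b, T b):
                ○ open, literals {b=T, e=T}.
          branch 2.1.2 (add T b):
            T \lnot (\lnot b \leftrightarrow b): β-rule — branch into T \lnot b, F b  //  F \lnot b, T b.
              branch 2.1.2.1 (add T \lnot b, F b):
                × closes — contains both b and \lnot b.
              branch 2.1.2.2 (add F \lnot b, T b):
                ○ open, literals {b=T}.
      branch 2.2 (add F (\lnot e \to b), F \lnot (\lnot b \leftrightarrow b)):
        F (\lnot e \to b): α-rule — add T \lnot e, F b.
        F \lnot (\lnot b \leftrightarrow b): β-rule — branch into T \lnot b, T b  //  F \lnot b, F b.
          branch 2.2.1 (add T \lnot b, T b):
            × closes — contains both b and \lnot b.
          branch 2.2.2 (add F \lnot b, F b):
            × closes — contains both b and \lnot b.
3 branches closed, 5 open.
Each open branch fixes some atoms; the unmentioned ones are free. Counting distinct full assignments: branch {a=T, d=F} (b, c, e) contributes 8 new; branch {a=F, d=T} (b, c, e) contributes 8 new; branch {b=F, e=T} (a, c, d) contributes 4 new; branch {b=T, e=T} (a, c, d) contributes 4 new; branch {b=T} (a, c, d, e) contributes 4 new. Total: 28.

28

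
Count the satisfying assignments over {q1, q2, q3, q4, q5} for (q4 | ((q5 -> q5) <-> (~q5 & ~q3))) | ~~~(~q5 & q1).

30

Initial set: {T ((q4 | ((q5 -> q5) <-> (~q5 & ~q3))) | ~~~(~q5 & q1))}.
T ((q4 | ((q5 -> q5) <-> (~q5 & ~q3))) | ~~~(~q5 & q1)): β-rule — branch into T (q4 | ((q5 -> q5) <-> (~q5 & ~q3)))  //  T ~~~(~q5 & q1).
  branch 1 (add T (q4 | ((q5 -> q5) <-> (~q5 & ~q3)))):
    T (q4 | ((q5 -> q5) <-> (~q5 & ~q3))): β-rule — branch into T q4  //  T ((q5 -> q5) <-> (~q5 & ~q3)).
      branch 1.1 (add T q4):
        ○ open, literals {q4=1}.
      branch 1.2 (add T ((q5 -> q5) <-> (~q5 & ~q3))):
        T ((q5 -> q5) <-> (~q5 & ~q3)): β-rule — branch into T (q5 -> q5), T (~q5 & ~q3)  //  F (q5 -> q5), F (~q5 & ~q3).
          branch 1.2.1 (add T (q5 -> q5), T (~q5 & ~q3)):
            T (~q5 & ~q3): α-rule — add T ~q5, T ~q3.
            T (q5 -> q5): β-rule — branch into F q5  //  T q5.
              branch 1.2.1.1 (add F q5):
                ○ open, literals {q3=0, q5=0}.
              branch 1.2.1.2 (add T q5):
                × closes — contains both q5 and ~q5.
          branch 1.2.2 (add F (q5 -> q5), F (~q5 & ~q3)):
            F (q5 -> q5): α-rule — add T q5, F q5.
            × closes — contains both q5 and ~q5.
  branch 2 (add T ~~~(~q5 & q1)):
    T ~~~(~q5 & q1): drop double negation, giving T ~(~q5 & q1).
    T ~(~q5 & q1): β-rule — branch into F ~q5  //  F q1.
      branch 2.1 (add F ~q5):
        ○ open, literals {q5=1}.
      branch 2.2 (add F q1):
        ○ open, literals {q1=0}.
2 branches closed, 4 open.
Each open branch fixes some atoms; the unmentioned ones are free. Counting distinct full assignments: branch {q4=1} (q1, q2, q3, q5) contributes 16 new; branch {q3=0, q5=0} (q1, q2, q4) contributes 4 new; branch {q5=1} (q1, q2, q3, q4) contributes 8 new; branch {q1=0} (q2, q3, q4, q5) contributes 2 new. Total: 30.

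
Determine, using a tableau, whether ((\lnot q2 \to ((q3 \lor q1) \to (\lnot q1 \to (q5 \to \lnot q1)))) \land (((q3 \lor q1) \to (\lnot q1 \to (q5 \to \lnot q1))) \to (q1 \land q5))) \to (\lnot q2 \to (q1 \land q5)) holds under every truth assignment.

Valid

Assume the negation and expand:
Initial set: {F (((\lnot q2 \to ((q3 \lor q1) \to (\lnot q1 \to (q5 \to \lnot q1)))) \land (((q3 \lor q1) \to (\lnot q1 \to (q5 \to \lnot q1))) \to (q1 \land q5))) \to (\lnot q2 \to (q1 \land q5)))}.
F (((\lnot q2 \to ((q3 \lor q1) \to (\lnot q1 \to (q5 \to \lnot q1)))) \land (((q3 \lor q1) \to (\lnot q1 \to (q5 \to \lnot q1))) \to (q1 \land q5))) \to (\lnot q2 \to (q1 \land q5))): α-rule — add T ((\lnot q2 \to ((q3 \lor q1) \to (\lnot q1 \to (q5 \to \lnot q1)))) \land (((q3 \lor q1) \to (\lnot q1 \to (q5 \to \lnot q1))) \to (q1 \land q5))), F (\lnot q2 \to (q1 \land q5)).
T ((\lnot q2 \to ((q3 \lor q1) \to (\lnot q1 \to (q5 \to \lnot q1)))) \land (((q3 \lor q1) \to (\lnot q1 \to (q5 \to \lnot q1))) \to (q1 \land q5))): α-rule — add T (\lnot q2 \to ((q3 \lor q1) \to (\lnot q1 \to (q5 \to \lnot q1)))), T (((q3 \lor q1) \to (\lnot q1 \to (q5 \to \lnot q1))) \to (q1 \land q5)).
F (\lnot q2 \to (q1 \land q5)): α-rule — add T \lnot q2, F (q1 \land q5).
T (\lnot q2 \to ((q3 \lor q1) \to (\lnot q1 \to (q5 \to \lnot q1)))): β-rule — branch into F \lnot q2  //  T ((q3 \lor q1) \to (\lnot q1 \to (q5 \to \lnot q1))).
  branch 1 (add F \lnot q2):
    × closes — contains both q2 and \lnot q2.
  branch 2 (add T ((q3 \lor q1) \to (\lnot q1 \to (q5 \to \lnot q1)))):
    T (((q3 \lor q1) \to (\lnot q1 \to (q5 \to \lnot q1))) \to (q1 \land q5)): β-rule — branch into F ((q3 \lor q1) \to (\lnot q1 \to (q5 \to \lnot q1)))  //  T (q1 \land q5).
      branch 2.1 (add F ((q3 \lor q1) \to (\lnot q1 \to (q5 \to \lnot q1)))):
        F ((q3 \lor q1) \to (\lnot q1 \to (q5 \to \lnot q1))): α-rule — add T (q3 \lor q1), F (\lnot q1 \to (q5 \to \lnot q1)).
        F (\lnot q1 \to (q5 \to \lnot q1)): α-rule — add T \lnot q1, F (q5 \to \lnot q1).
        F (q5 \to \lnot q1): α-rule — add T q5, F \lnot q1.
        × closes — contains both q1 and \lnot q1.
      branch 2.2 (add T (q1 \land q5)):
        T (q1 \land q5): α-rule — add T q1, T q5.
        F (q1 \land q5): β-rule — branch into F q1  //  F q5.
          branch 2.2.1 (add F q1):
            × closes — contains both q1 and \lnot q1.
          branch 2.2.2 (add F q5):
            × closes — contains both q5 and \lnot q5.
All 4 branches close.
Every branch closed, so the negation is unsatisfiable and the formula is valid.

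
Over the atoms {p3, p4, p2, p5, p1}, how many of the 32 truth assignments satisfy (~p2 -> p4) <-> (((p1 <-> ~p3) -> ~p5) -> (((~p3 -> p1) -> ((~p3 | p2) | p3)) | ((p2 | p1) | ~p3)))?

24

Initial set: {((~p2 -> p4) <-> (((p1 <-> ~p3) -> ~p5) -> (((~p3 -> p1) -> ((~p3 | p2) | p3)) | ((p2 | p1) | ~p3))))}.
((~p2 -> p4) <-> (((p1 <-> ~p3) -> ~p5) -> (((~p3 -> p1) -> ((~p3 | p2) | p3)) | ((p2 | p1) | ~p3)))): β-rule — branch into (~p2 -> p4), (((p1 <-> ~p3) -> ~p5) -> (((~p3 -> p1) -> ((~p3 | p2) | p3)) | ((p2 | p1) | ~p3)))  //  ~(~p2 -> p4), ~(((p1 <-> ~p3) -> ~p5) -> (((~p3 -> p1) -> ((~p3 | p2) | p3)) | ((p2 | p1) | ~p3))).
  branch 1 (add (~p2 -> p4), (((p1 <-> ~p3) -> ~p5) -> (((~p3 -> p1) -> ((~p3 | p2) | p3)) | ((p2 | p1) | ~p3)))):
    (~p2 -> p4): β-rule — branch into ~~p2  //  p4.
      branch 1.1 (add ~~p2):
        (((p1 <-> ~p3) -> ~p5) -> (((~p3 -> p1) -> ((~p3 | p2) | p3)) | ((p2 | p1) | ~p3))): β-rule — branch into ~((p1 <-> ~p3) -> ~p5)  //  (((~p3 -> p1) -> ((~p3 | p2) | p3)) | ((p2 | p1) | ~p3)).
          branch 1.1.1 (add ~((p1 <-> ~p3) -> ~p5)):
            ~((p1 <-> ~p3) -> ~p5): α-rule — add (p1 <-> ~p3), ~~p5.
            (p1 <-> ~p3): β-rule — branch into p1, ~p3  //  ~p1, ~~p3.
              branch 1.1.1.1 (add p1, ~p3):
                ○ open, literals {p1=T, p2=T, p3=F, p5=T}.
              branch 1.1.1.2 (add ~p1, ~~p3):
                ○ open, literals {p1=F, p2=T, p3=T, p5=T}.
          branch 1.1.2 (add (((~p3 -> p1) -> ((~p3 | p2) | p3)) | ((p2 | p1) | ~p3))):
            (((~p3 -> p1) -> ((~p3 | p2) | p3)) | ((p2 | p1) | ~p3)): β-rule — branch into ((~p3 -> p1) -> ((~p3 | p2) | p3))  //  ((p2 | p1) | ~p3).
              branch 1.1.2.1 (add ((~p3 -> p1) -> ((~p3 | p2) | p3))):
                ((~p3 -> p1) -> ((~p3 | p2) | p3)): β-rule — branch into ~(~p3 -> p1)  //  ((~p3 | p2) | p3).
                  branch 1.1.2.1.1 (add ~(~p3 -> p1)):
                    ~(~p3 -> p1): α-rule — add ~p3, ~p1.
                    ○ open, literals {p1=F, p2=T, p3=F}.
                  branch 1.1.2.1.2 (add ((~p3 | p2) | p3)):
                    ((~p3 | p2) | p3): β-rule — branch into (~p3 | p2)  //  p3.
                      branch 1.1.2.1.2.1 (add (~p3 | p2)):
                        (~p3 | p2): β-rule — branch into ~p3  //  p2.
                          branch 1.1.2.1.2.1.1 (add ~p3):
                            ○ open, literals {p2=T, p3=F}.
                          branch 1.1.2.1.2.1.2 (add p2):
                            ○ open, literals {p2=T}.
                      branch 1.1.2.1.2.2 (add p3):
                        ○ open, literals {p2=T, p3=T}.
              branch 1.1.2.2 (add ((p2 | p1) | ~p3)):
                ((p2 | p1) | ~p3): β-rule — branch into (p2 | p1)  //  ~p3.
                  branch 1.1.2.2.1 (add (p2 | p1)):
                    (p2 | p1): β-rule — branch into p2  //  p1.
                      branch 1.1.2.2.1.1 (add p2):
                        ○ open, literals {p2=T}.
                      branch 1.1.2.2.1.2 (add p1):
                        ○ open, literals {p1=T, p2=T}.
                  branch 1.1.2.2.2 (add ~p3):
                    ○ open, literals {p2=T, p3=F}.
      branch 1.2 (add p4):
        (((p1 <-> ~p3) -> ~p5) -> (((~p3 -> p1) -> ((~p3 | p2) | p3)) | ((p2 | p1) | ~p3))): β-rule — branch into ~((p1 <-> ~p3) -> ~p5)  //  (((~p3 -> p1) -> ((~p3 | p2) | p3)) | ((p2 | p1) | ~p3)).
          branch 1.2.1 (add ~((p1 <-> ~p3) -> ~p5)):
            ~((p1 <-> ~p3) -> ~p5): α-rule — add (p1 <-> ~p3), ~~p5.
            (p1 <-> ~p3): β-rule — branch into p1, ~p3  //  ~p1, ~~p3.
              branch 1.2.1.1 (add p1, ~p3):
                ○ open, literals {p1=T, p3=F, p4=T, p5=T}.
              branch 1.2.1.2 (add ~p1, ~~p3):
                ○ open, literals {p1=F, p3=T, p4=T, p5=T}.
          branch 1.2.2 (add (((~p3 -> p1) -> ((~p3 | p2) | p3)) | ((p2 | p1) | ~p3))):
            (((~p3 -> p1) -> ((~p3 | p2) | p3)) | ((p2 | p1) | ~p3)): β-rule — branch into ((~p3 -> p1) -> ((~p3 | p2) | p3))  //  ((p2 | p1) | ~p3).
              branch 1.2.2.1 (add ((~p3 -> p1) -> ((~p3 | p2) | p3))):
                ((~p3 -> p1) -> ((~p3 | p2) | p3)): β-rule — branch into ~(~p3 -> p1)  //  ((~p3 | p2) | p3).
                  branch 1.2.2.1.1 (add ~(~p3 -> p1)):
                    ~(~p3 -> p1): α-rule — add ~p3, ~p1.
                    ○ open, literals {p1=F, p3=F, p4=T}.
                  branch 1.2.2.1.2 (add ((~p3 | p2) | p3)):
                    ((~p3 | p2) | p3): β-rule — branch into (~p3 | p2)  //  p3.
                      branch 1.2.2.1.2.1 (add (~p3 | p2)):
                        (~p3 | p2): β-rule — branch into ~p3  //  p2.
                          branch 1.2.2.1.2.1.1 (add ~p3):
                            ○ open, literals {p3=F, p4=T}.
                          branch 1.2.2.1.2.1.2 (add p2):
                            ○ open, literals {p2=T, p4=T}.
                      branch 1.2.2.1.2.2 (add p3):
                        ○ open, literals {p3=T, p4=T}.
              branch 1.2.2.2 (add ((p2 | p1) | ~p3)):
                ((p2 | p1) | ~p3): β-rule — branch into (p2 | p1)  //  ~p3.
                  branch 1.2.2.2.1 (add (p2 | p1)):
                    (p2 | p1): β-rule — branch into p2  //  p1.
                      branch 1.2.2.2.1.1 (add p2):
                        ○ open, literals {p2=T, p4=T}.
                      branch 1.2.2.2.1.2 (add p1):
                        ○ open, literals {p1=T, p4=T}.
                  branch 1.2.2.2.2 (add ~p3):
                    ○ open, literals {p3=F, p4=T}.
  branch 2 (add ~(~p2 -> p4), ~(((p1 <-> ~p3) -> ~p5) -> (((~p3 -> p1) -> ((~p3 | p2) | p3)) | ((p2 | p1) | ~p3)))):
    ~(~p2 -> p4): α-rule — add ~p2, ~p4.
    ~(((p1 <-> ~p3) -> ~p5) -> (((~p3 -> p1) -> ((~p3 | p2) | p3)) | ((p2 | p1) | ~p3))): α-rule — add ((p1 <-> ~p3) -> ~p5), ~(((~p3 -> p1) -> ((~p3 | p2) | p3)) | ((p2 | p1) | ~p3)).
    ~(((~p3 -> p1) -> ((~p3 | p2) | p3)) | ((p2 | p1) | ~p3)): α-rule — add ~((~p3 -> p1) -> ((~p3 | p2) | p3)), ~((p2 | p1) | ~p3).
    ~((~p3 -> p1) -> ((~p3 | p2) | p3)): α-rule — add (~p3 -> p1), ~((~p3 | p2) | p3).
    ~((p2 | p1) | ~p3): α-rule — add ~(p2 | p1), ~~p3.
    ~((~p3 | p2) | p3): α-rule — add ~(~p3 | p2), ~p3.
    × closes — contains both p3 and ~p3.
1 branch closed, 18 open.
Each open branch fixes some atoms; the unmentioned ones are free. Counting distinct full assignments: branch {p1=T, p2=T, p3=F, p5=T} (p4) contributes 2 new; branch {p1=F, p2=T, p3=T, p5=T} (p4) contributes 2 new; branch {p1=F, p2=T, p3=F} (p4, p5) contributes 4 new; branch {p2=T, p3=F} (p4, p5, p1) contributes 2 new; branch {p2=T} (p3, p4, p5, p1) contributes 6 new; branch {p2=T, p3=T} (p4, p5, p1) contributes 0 new; branch {p2=T} (p3, p4, p5, p1) contributes 0 new; branch {p1=T, p2=T} (p3, p4, p5) contributes 0 new; branch {p2=T, p3=F} (p4, p5, p1) contributes 0 new; branch {p1=T, p3=F, p4=T, p5=T} (p2) contributes 1 new; branch {p1=F, p3=T, p4=T, p5=T} (p2) contributes 1 new; branch {p1=F, p3=F, p4=T} (p2, p5) contributes 2 new; branch {p3=F, p4=T} (p2, p5, p1) contributes 1 new; branch {p2=T, p4=T} (p3, p5, p1) contributes 0 new; branch {p3=T, p4=T} (p2, p5, p1) contributes 3 new; branch {p2=T, p4=T} (p3, p5, p1) contributes 0 new; branch {p1=T, p4=T} (p3, p2, p5) contributes 0 new; branch {p3=F, p4=T} (p2, p5, p1) contributes 0 new. Total: 24.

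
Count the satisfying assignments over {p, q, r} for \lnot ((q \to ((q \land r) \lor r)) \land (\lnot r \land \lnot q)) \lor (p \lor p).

Initial set: {(\lnot ((q \to ((q \land r) \lor r)) \land (\lnot r \land \lnot q)) \lor (p \lor p))}.
(\lnot ((q \to ((q \land r) \lor r)) \land (\lnot r \land \lnot q)) \lor (p \lor p)): β-rule — branch into \lnot ((q \to ((q \land r) \lor r)) \land (\lnot r \land \lnot q))  //  (p \lor p).
  branch 1 (add \lnot ((q \to ((q \land r) \lor r)) \land (\lnot r \land \lnot q))):
    \lnot ((q \to ((q \land r) \lor r)) \land (\lnot r \land \lnot q)): β-rule — branch into \lnot (q \to ((q \land r) \lor r))  //  \lnot (\lnot r \land \lnot q).
      branch 1.1 (add \lnot (q \to ((q \land r) \lor r))):
        \lnot (q \to ((q \land r) \lor r)): α-rule — add q, \lnot ((q \land r) \lor r).
        \lnot ((q \land r) \lor r): α-rule — add \lnot (q \land r), \lnot r.
        \lnot (q \land r): β-rule — branch into \lnot q  //  \lnot r.
          branch 1.1.1 (add \lnot q):
            × closes — contains both q and \lnot q.
          branch 1.1.2 (add \lnot r):
            ○ open, literals {q=T, r=F}.
      branch 1.2 (add \lnot (\lnot r \land \lnot q)):
        \lnot (\lnot r \land \lnot q): β-rule — branch into \lnot \lnot r  //  \lnot \lnot q.
          branch 1.2.1 (add \lnot \lnot r):
            ○ open, literals {r=T}.
          branch 1.2.2 (add \lnot \lnot q):
            ○ open, literals {q=T}.
  branch 2 (add (p \lor p)):
    (p \lor p): β-rule — branch into p  //  p.
      branch 2.1 (add p):
        ○ open, literals {p=T}.
      branch 2.2 (add p):
        ○ open, literals {p=T}.
1 branch closed, 5 open.
Each open branch fixes some atoms; the unmentioned ones are free. Counting distinct full assignments: branch {q=T, r=F} (p) contributes 2 new; branch {r=T} (p, q) contributes 4 new; branch {q=T} (p, r) contributes 0 new; branch {p=T} (q, r) contributes 1 new; branch {p=T} (q, r) contributes 0 new. Total: 7.

7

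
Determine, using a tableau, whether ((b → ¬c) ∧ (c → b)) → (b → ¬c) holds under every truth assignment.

Assume the negation and expand:
Initial set: {¬(((b → ¬c) ∧ (c → b)) → (b → ¬c))}.
¬(((b → ¬c) ∧ (c → b)) → (b → ¬c)): α-rule — add ((b → ¬c) ∧ (c → b)), ¬(b → ¬c).
((b → ¬c) ∧ (c → b)): α-rule — add (b → ¬c), (c → b).
¬(b → ¬c): α-rule — add b, ¬¬c.
(b → ¬c): β-rule — branch into ¬b  //  ¬c.
  branch 1 (add ¬b):
    × closes — contains both b and ¬b.
  branch 2 (add ¬c):
    × closes — contains both c and ¬c.
All 2 branches close.
Every branch closed, so the negation is unsatisfiable and the formula is valid.

Valid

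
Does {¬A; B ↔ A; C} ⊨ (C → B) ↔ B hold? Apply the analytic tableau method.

Yes

Initial set: {¬A; (B ↔ A); C; ¬((C → B) ↔ B)}.
(B ↔ A): β-rule — branch into B, A  //  ¬B, ¬A.
  branch 1 (add B, A):
    × closes — contains both A and ¬A.
  branch 2 (add ¬B, ¬A):
    ¬((C → B) ↔ B): β-rule — branch into (C → B), ¬B  //  ¬(C → B), B.
      branch 2.1 (add (C → B), ¬B):
        (C → B): β-rule — branch into ¬C  //  B.
          branch 2.1.1 (add ¬C):
            × closes — contains both C and ¬C.
          branch 2.1.2 (add B):
            × closes — contains both B and ¬B.
      branch 2.2 (add ¬(C → B), B):
        × closes — contains both B and ¬B.
All 4 branches close.
Every branch closed, so the premises entail the conclusion.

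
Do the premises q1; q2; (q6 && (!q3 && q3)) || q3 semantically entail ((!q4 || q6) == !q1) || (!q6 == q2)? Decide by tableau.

No

Initial set: {q1; q2; ((q6 && (!q3 && q3)) || q3); !(((!q4 || q6) == !q1) || (!q6 == q2))}.
!(((!q4 || q6) == !q1) || (!q6 == q2)): α-rule — add !((!q4 || q6) == !q1), !(!q6 == q2).
((q6 && (!q3 && q3)) || q3): β-rule — branch into (q6 && (!q3 && q3))  //  q3.
  branch 1 (add (q6 && (!q3 && q3))):
    (q6 && (!q3 && q3)): α-rule — add q6, (!q3 && q3).
    (!q3 && q3): α-rule — add !q3, q3.
    × closes — contains both q3 and !q3.
  branch 2 (add q3):
    !((!q4 || q6) == !q1): β-rule — branch into (!q4 || q6), !!q1  //  !(!q4 || q6), !q1.
      branch 2.1 (add (!q4 || q6), !!q1):
        !(!q6 == q2): β-rule — branch into !q6, !q2  //  !!q6, q2.
          branch 2.1.1 (add !q6, !q2):
            × closes — contains both q2 and !q2.
          branch 2.1.2 (add !!q6, q2):
            (!q4 || q6): β-rule — branch into !q4  //  q6.
              branch 2.1.2.1 (add !q4):
                ○ open, literals {q1=T, q2=T, q3=T, q4=F, q6=T}.
              branch 2.1.2.2 (add q6):
                ○ open, literals {q1=T, q2=T, q3=T, q6=T}.
      branch 2.2 (add !(!q4 || q6), !q1):
        × closes — contains both q1 and !q1.
3 branches closed, 2 open.
An open branch gives a countermodel: q1=T, q2=T, q3=T, q4=F, q6=T (unmentioned atoms arbitrary); the premises hold there but the conclusion fails.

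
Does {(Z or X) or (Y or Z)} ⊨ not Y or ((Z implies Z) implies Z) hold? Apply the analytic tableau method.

Initial set: {T ((Z or X) or (Y or Z)); F (not Y or ((Z implies Z) implies Z))}.
F (not Y or ((Z implies Z) implies Z)): α-rule — add F not Y, F ((Z implies Z) implies Z).
F ((Z implies Z) implies Z): α-rule — add T (Z implies Z), F Z.
T ((Z or X) or (Y or Z)): β-rule — branch into T (Z or X)  //  T (Y or Z).
  branch 1 (add T (Z or X)):
    T (Z implies Z): β-rule — branch into F Z  //  T Z.
      branch 1.1 (add F Z):
        T (Z or X): β-rule — branch into T Z  //  T X.
          branch 1.1.1 (add T Z):
            × closes — contains both Z and not Z.
          branch 1.1.2 (add T X):
            ○ open, literals {X=1, Y=1, Z=0}.
      branch 1.2 (add T Z):
        × closes — contains both Z and not Z.
  branch 2 (add T (Y or Z)):
    T (Z implies Z): β-rule — branch into F Z  //  T Z.
      branch 2.1 (add F Z):
        T (Y or Z): β-rule — branch into T Y  //  T Z.
          branch 2.1.1 (add T Y):
            ○ open, literals {Y=1, Z=0}.
          branch 2.1.2 (add T Z):
            × closes — contains both Z and not Z.
      branch 2.2 (add T Z):
        × closes — contains both Z and not Z.
4 branches closed, 2 open.
An open branch gives a countermodel: X=1, Y=1, Z=0 (unmentioned atoms arbitrary); the premises hold there but the conclusion fails.

No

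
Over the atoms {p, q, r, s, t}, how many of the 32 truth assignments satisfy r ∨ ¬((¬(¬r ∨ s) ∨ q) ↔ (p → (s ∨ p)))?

Initial set: {(r ∨ ¬((¬(¬r ∨ s) ∨ q) ↔ (p → (s ∨ p))))}.
(r ∨ ¬((¬(¬r ∨ s) ∨ q) ↔ (p → (s ∨ p)))): β-rule — branch into r  //  ¬((¬(¬r ∨ s) ∨ q) ↔ (p → (s ∨ p))).
  branch 1 (add r):
    ○ open, literals {r=1}.
  branch 2 (add ¬((¬(¬r ∨ s) ∨ q) ↔ (p → (s ∨ p)))):
    ¬((¬(¬r ∨ s) ∨ q) ↔ (p → (s ∨ p))): β-rule — branch into (¬(¬r ∨ s) ∨ q), ¬(p → (s ∨ p))  //  ¬(¬(¬r ∨ s) ∨ q), (p → (s ∨ p)).
      branch 2.1 (add (¬(¬r ∨ s) ∨ q), ¬(p → (s ∨ p))):
        ¬(p → (s ∨ p)): α-rule — add p, ¬(s ∨ p).
        ¬(s ∨ p): α-rule — add ¬s, ¬p.
        × closes — contains both p and ¬p.
      branch 2.2 (add ¬(¬(¬r ∨ s) ∨ q), (p → (s ∨ p))):
        ¬(¬(¬r ∨ s) ∨ q): α-rule — add ¬¬(¬r ∨ s), ¬q.
        (p → (s ∨ p)): β-rule — branch into ¬p  //  (s ∨ p).
          branch 2.2.1 (add ¬p):
            ¬¬(¬r ∨ s): β-rule — branch into ¬r  //  s.
              branch 2.2.1.1 (add ¬r):
                ○ open, literals {p=0, q=0, r=0}.
              branch 2.2.1.2 (add s):
                ○ open, literals {p=0, q=0, s=1}.
          branch 2.2.2 (add (s ∨ p)):
            ¬¬(¬r ∨ s): β-rule — branch into ¬r  //  s.
              branch 2.2.2.1 (add ¬r):
                (s ∨ p): β-rule — branch into s  //  p.
                  branch 2.2.2.1.1 (add s):
                    ○ open, literals {q=0, r=0, s=1}.
                  branch 2.2.2.1.2 (add p):
                    ○ open, literals {p=1, q=0, r=0}.
              branch 2.2.2.2 (add s):
                (s ∨ p): β-rule — branch into s  //  p.
                  branch 2.2.2.2.1 (add s):
                    ○ open, literals {q=0, s=1}.
                  branch 2.2.2.2.2 (add p):
                    ○ open, literals {p=1, q=0, s=1}.
1 branch closed, 7 open.
Each open branch fixes some atoms; the unmentioned ones are free. Counting distinct full assignments: branch {r=1} (p, q, s, t) contributes 16 new; branch {p=0, q=0, r=0} (s, t) contributes 4 new; branch {p=0, q=0, s=1} (r, t) contributes 0 new; branch {q=0, r=0, s=1} (p, t) contributes 2 new; branch {p=1, q=0, r=0} (s, t) contributes 2 new; branch {q=0, s=1} (p, r, t) contributes 0 new; branch {p=1, q=0, s=1} (r, t) contributes 0 new. Total: 24.

24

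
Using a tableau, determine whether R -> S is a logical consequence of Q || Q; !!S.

Yes

Initial set: {(Q || Q); !!S; !(R -> S)}.
!!S: drop double negation, giving S.
!(R -> S): α-rule — add R, !S.
× closes — contains both S and !S.
All 1 branch closes.
Every branch closed, so the premises entail the conclusion.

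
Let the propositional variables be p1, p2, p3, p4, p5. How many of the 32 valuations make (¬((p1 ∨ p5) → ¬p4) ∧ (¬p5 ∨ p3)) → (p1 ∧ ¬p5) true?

28

Initial set: {T ((¬((p1 ∨ p5) → ¬p4) ∧ (¬p5 ∨ p3)) → (p1 ∧ ¬p5))}.
T ((¬((p1 ∨ p5) → ¬p4) ∧ (¬p5 ∨ p3)) → (p1 ∧ ¬p5)): β-rule — branch into F (¬((p1 ∨ p5) → ¬p4) ∧ (¬p5 ∨ p3))  //  T (p1 ∧ ¬p5).
  branch 1 (add F (¬((p1 ∨ p5) → ¬p4) ∧ (¬p5 ∨ p3))):
    F (¬((p1 ∨ p5) → ¬p4) ∧ (¬p5 ∨ p3)): β-rule — branch into F ¬((p1 ∨ p5) → ¬p4)  //  F (¬p5 ∨ p3).
      branch 1.1 (add F ¬((p1 ∨ p5) → ¬p4)):
        F ¬((p1 ∨ p5) → ¬p4): β-rule — branch into F (p1 ∨ p5)  //  T ¬p4.
          branch 1.1.1 (add F (p1 ∨ p5)):
            F (p1 ∨ p5): α-rule — add F p1, F p5.
            ○ open, literals {p1=F, p5=F}.
          branch 1.1.2 (add T ¬p4):
            ○ open, literals {p4=F}.
      branch 1.2 (add F (¬p5 ∨ p3)):
        F (¬p5 ∨ p3): α-rule — add F ¬p5, F p3.
        ○ open, literals {p3=F, p5=T}.
  branch 2 (add T (p1 ∧ ¬p5)):
    T (p1 ∧ ¬p5): α-rule — add T p1, T ¬p5.
    ○ open, literals {p1=T, p5=F}.
0 branches closed, 4 open.
Each open branch fixes some atoms; the unmentioned ones are free. Counting distinct full assignments: branch {p1=F, p5=F} (p2, p3, p4) contributes 8 new; branch {p4=F} (p1, p2, p3, p5) contributes 12 new; branch {p3=F, p5=T} (p1, p2, p4) contributes 4 new; branch {p1=T, p5=F} (p2, p3, p4) contributes 4 new. Total: 28.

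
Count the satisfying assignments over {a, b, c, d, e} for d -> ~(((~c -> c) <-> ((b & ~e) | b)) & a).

Initial set: {(d -> ~(((~c -> c) <-> ((b & ~e) | b)) & a))}.
(d -> ~(((~c -> c) <-> ((b & ~e) | b)) & a)): β-rule — branch into ~d  //  ~(((~c -> c) <-> ((b & ~e) | b)) & a).
  branch 1 (add ~d):
    ○ open, literals {d=false}.
  branch 2 (add ~(((~c -> c) <-> ((b & ~e) | b)) & a)):
    ~(((~c -> c) <-> ((b & ~e) | b)) & a): β-rule — branch into ~((~c -> c) <-> ((b & ~e) | b))  //  ~a.
      branch 2.1 (add ~((~c -> c) <-> ((b & ~e) | b))):
        ~((~c -> c) <-> ((b & ~e) | b)): β-rule — branch into (~c -> c), ~((b & ~e) | b)  //  ~(~c -> c), ((b & ~e) | b).
          branch 2.1.1 (add (~c -> c), ~((b & ~e) | b)):
            ~((b & ~e) | b): α-rule — add ~(b & ~e), ~b.
            (~c -> c): β-rule — branch into ~~c  //  c.
              branch 2.1.1.1 (add ~~c):
                ~(b & ~e): β-rule — branch into ~b  //  ~~e.
                  branch 2.1.1.1.1 (add ~b):
                    ○ open, literals {b=false, c=true}.
                  branch 2.1.1.1.2 (add ~~e):
                    ○ open, literals {b=false, c=true, e=true}.
              branch 2.1.1.2 (add c):
                ~(b & ~e): β-rule — branch into ~b  //  ~~e.
                  branch 2.1.1.2.1 (add ~b):
                    ○ open, literals {b=false, c=true}.
                  branch 2.1.1.2.2 (add ~~e):
                    ○ open, literals {b=false, c=true, e=true}.
          branch 2.1.2 (add ~(~c -> c), ((b & ~e) | b)):
            ~(~c -> c): α-rule — add ~c, ~c.
            ((b & ~e) | b): β-rule — branch into (b & ~e)  //  b.
              branch 2.1.2.1 (add (b & ~e)):
                (b & ~e): α-rule — add b, ~e.
                ○ open, literals {b=true, c=false, e=false}.
              branch 2.1.2.2 (add b):
                ○ open, literals {b=true, c=false}.
      branch 2.2 (add ~a):
        ○ open, literals {a=false}.
0 branches closed, 8 open.
Each open branch fixes some atoms; the unmentioned ones are free. Counting distinct full assignments: branch {d=false} (a, b, c, e) contributes 16 new; branch {b=false, c=true} (a, d, e) contributes 4 new; branch {b=false, c=true, e=true} (a, d) contributes 0 new; branch {b=false, c=true} (a, d, e) contributes 0 new; branch {b=false, c=true, e=true} (a, d) contributes 0 new; branch {b=true, c=false, e=false} (a, d) contributes 2 new; branch {b=true, c=false} (a, d, e) contributes 2 new; branch {a=false} (b, c, d, e) contributes 4 new. Total: 28.

28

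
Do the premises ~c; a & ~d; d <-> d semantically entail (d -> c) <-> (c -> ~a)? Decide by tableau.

Initial set: {T ~c; T (a & ~d); T (d <-> d); F ((d -> c) <-> (c -> ~a))}.
T (a & ~d): α-rule — add T a, T ~d.
T (d <-> d): β-rule — branch into T d, T d  //  F d, F d.
  branch 1 (add T d, T d):
    × closes — contains both d and ~d.
  branch 2 (add F d, F d):
    F ((d -> c) <-> (c -> ~a)): β-rule — branch into T (d -> c), F (c -> ~a)  //  F (d -> c), T (c -> ~a).
      branch 2.1 (add T (d -> c), F (c -> ~a)):
        F (c -> ~a): α-rule — add T c, F ~a.
        × closes — contains both c and ~c.
      branch 2.2 (add F (d -> c), T (c -> ~a)):
        F (d -> c): α-rule — add T d, F c.
        × closes — contains both d and ~d.
All 3 branches close.
Every branch closed, so the premises entail the conclusion.

Yes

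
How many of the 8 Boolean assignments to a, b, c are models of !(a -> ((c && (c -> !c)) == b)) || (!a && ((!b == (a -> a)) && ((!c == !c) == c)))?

3

Initial set: {(!(a -> ((c && (c -> !c)) == b)) || (!a && ((!b == (a -> a)) && ((!c == !c) == c))))}.
(!(a -> ((c && (c -> !c)) == b)) || (!a && ((!b == (a -> a)) && ((!c == !c) == c)))): β-rule — branch into !(a -> ((c && (c -> !c)) == b))  //  (!a && ((!b == (a -> a)) && ((!c == !c) == c))).
  branch 1 (add !(a -> ((c && (c -> !c)) == b))):
    !(a -> ((c && (c -> !c)) == b)): α-rule — add a, !((c && (c -> !c)) == b).
    !((c && (c -> !c)) == b): β-rule — branch into (c && (c -> !c)), !b  //  !(c && (c -> !c)), b.
      branch 1.1 (add (c && (c -> !c)), !b):
        (c && (c -> !c)): α-rule — add c, (c -> !c).
        (c -> !c): β-rule — branch into !c  //  !c.
          branch 1.1.1 (add !c):
            × closes — contains both c and !c.
          branch 1.1.2 (add !c):
            × closes — contains both c and !c.
      branch 1.2 (add !(c && (c -> !c)), b):
        !(c && (c -> !c)): β-rule — branch into !c  //  !(c -> !c).
          branch 1.2.1 (add !c):
            ○ open, literals {a=T, b=T, c=F}.
          branch 1.2.2 (add !(c -> !c)):
            !(c -> !c): α-rule — add c, !!c.
            ○ open, literals {a=T, b=T, c=T}.
  branch 2 (add (!a && ((!b == (a -> a)) && ((!c == !c) == c)))):
    (!a && ((!b == (a -> a)) && ((!c == !c) == c))): α-rule — add !a, ((!b == (a -> a)) && ((!c == !c) == c)).
    ((!b == (a -> a)) && ((!c == !c) == c)): α-rule — add (!b == (a -> a)), ((!c == !c) == c).
    (!b == (a -> a)): β-rule — branch into !b, (a -> a)  //  !!b, !(a -> a).
      branch 2.1 (add !b, (a -> a)):
        ((!c == !c) == c): β-rule — branch into (!c == !c), c  //  !(!c == !c), !c.
          branch 2.1.1 (add (!c == !c), c):
            (a -> a): β-rule — branch into !a  //  a.
              branch 2.1.1.1 (add !a):
                (!c == !c): β-rule — branch into !c, !c  //  !!c, !!c.
                  branch 2.1.1.1.1 (add !c, !c):
                    × closes — contains both c and !c.
                  branch 2.1.1.1.2 (add !!c, !!c):
                    ○ open, literals {a=F, b=F, c=T}.
              branch 2.1.1.2 (add a):
                × closes — contains both a and !a.
          branch 2.1.2 (add !(!c == !c), !c):
            (a -> a): β-rule — branch into !a  //  a.
              branch 2.1.2.1 (add !a):
                !(!c == !c): β-rule — branch into !c, !!c  //  !!c, !c.
                  branch 2.1.2.1.1 (add !c, !!c):
                    × closes — contains both c and !c.
                  branch 2.1.2.1.2 (add !!c, !c):
                    × closes — contains both c and !c.
              branch 2.1.2.2 (add a):
                × closes — contains both a and !a.
      branch 2.2 (add !!b, !(a -> a)):
        !(a -> a): α-rule — add a, !a.
        × closes — contains both a and !a.
8 branches closed, 3 open.
Each open branch fixes some atoms; the unmentioned ones are free. Counting distinct full assignments: branch {a=T, b=T, c=F} (none free) contributes 1 new; branch {a=T, b=T, c=T} (none free) contributes 1 new; branch {a=F, b=F, c=T} (none free) contributes 1 new. Total: 3.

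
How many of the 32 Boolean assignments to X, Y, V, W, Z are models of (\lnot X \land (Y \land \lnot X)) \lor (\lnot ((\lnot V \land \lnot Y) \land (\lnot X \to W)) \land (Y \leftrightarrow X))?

22

Initial set: {((\lnot X \land (Y \land \lnot X)) \lor (\lnot ((\lnot V \land \lnot Y) \land (\lnot X \to W)) \land (Y \leftrightarrow X)))}.
((\lnot X \land (Y \land \lnot X)) \lor (\lnot ((\lnot V \land \lnot Y) \land (\lnot X \to W)) \land (Y \leftrightarrow X))): β-rule — branch into (\lnot X \land (Y \land \lnot X))  //  (\lnot ((\lnot V \land \lnot Y) \land (\lnot X \to W)) \land (Y \leftrightarrow X)).
  branch 1 (add (\lnot X \land (Y \land \lnot X))):
    (\lnot X \land (Y \land \lnot X)): α-rule — add \lnot X, (Y \land \lnot X).
    (Y \land \lnot X): α-rule — add Y, \lnot X.
    ○ open, literals {X=0, Y=1}.
  branch 2 (add (\lnot ((\lnot V \land \lnot Y) \land (\lnot X \to W)) \land (Y \leftrightarrow X))):
    (\lnot ((\lnot V \land \lnot Y) \land (\lnot X \to W)) \land (Y \leftrightarrow X)): α-rule — add \lnot ((\lnot V \land \lnot Y) \land (\lnot X \to W)), (Y \leftrightarrow X).
    \lnot ((\lnot V \land \lnot Y) \land (\lnot X \to W)): β-rule — branch into \lnot (\lnot V \land \lnot Y)  //  \lnot (\lnot X \to W).
      branch 2.1 (add \lnot (\lnot V \land \lnot Y)):
        (Y \leftrightarrow X): β-rule — branch into Y, X  //  \lnot Y, \lnot X.
          branch 2.1.1 (add Y, X):
            \lnot (\lnot V \land \lnot Y): β-rule — branch into \lnot \lnot V  //  \lnot \lnot Y.
              branch 2.1.1.1 (add \lnot \lnot V):
                ○ open, literals {V=1, X=1, Y=1}.
              branch 2.1.1.2 (add \lnot \lnot Y):
                ○ open, literals {X=1, Y=1}.
          branch 2.1.2 (add \lnot Y, \lnot X):
            \lnot (\lnot V \land \lnot Y): β-rule — branch into \lnot \lnot V  //  \lnot \lnot Y.
              branch 2.1.2.1 (add \lnot \lnot V):
                ○ open, literals {V=1, X=0, Y=0}.
              branch 2.1.2.2 (add \lnot \lnot Y):
                × closes — contains both Y and \lnot Y.
      branch 2.2 (add \lnot (\lnot X \to W)):
        \lnot (\lnot X \to W): α-rule — add \lnot X, \lnot W.
        (Y \leftrightarrow X): β-rule — branch into Y, X  //  \lnot Y, \lnot X.
          branch 2.2.1 (add Y, X):
            × closes — contains both X and \lnot X.
          branch 2.2.2 (add \lnot Y, \lnot X):
            ○ open, literals {W=0, X=0, Y=0}.
2 branches closed, 5 open.
Each open branch fixes some atoms; the unmentioned ones are free. Counting distinct full assignments: branch {X=0, Y=1} (V, W, Z) contributes 8 new; branch {V=1, X=1, Y=1} (W, Z) contributes 4 new; branch {X=1, Y=1} (V, W, Z) contributes 4 new; branch {V=1, X=0, Y=0} (W, Z) contributes 4 new; branch {W=0, X=0, Y=0} (V, Z) contributes 2 new. Total: 22.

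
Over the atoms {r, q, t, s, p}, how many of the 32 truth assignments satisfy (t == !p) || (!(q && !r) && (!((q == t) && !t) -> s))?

24

Initial set: {((t == !p) || (!(q && !r) && (!((q == t) && !t) -> s)))}.
((t == !p) || (!(q && !r) && (!((q == t) && !t) -> s))): β-rule — branch into (t == !p)  //  (!(q && !r) && (!((q == t) && !t) -> s)).
  branch 1 (add (t == !p)):
    (t == !p): β-rule — branch into t, !p  //  !t, !!p.
      branch 1.1 (add t, !p):
        ○ open, literals {p=0, t=1}.
      branch 1.2 (add !t, !!p):
        ○ open, literals {p=1, t=0}.
  branch 2 (add (!(q && !r) && (!((q == t) && !t) -> s))):
    (!(q && !r) && (!((q == t) && !t) -> s)): α-rule — add !(q && !r), (!((q == t) && !t) -> s).
    !(q && !r): β-rule — branch into !q  //  !!r.
      branch 2.1 (add !q):
        (!((q == t) && !t) -> s): β-rule — branch into !!((q == t) && !t)  //  s.
          branch 2.1.1 (add !!((q == t) && !t)):
            !!((q == t) && !t): α-rule — add (q == t), !t.
            (q == t): β-rule — branch into q, t  //  !q, !t.
              branch 2.1.1.1 (add q, t):
                × closes — contains both q and !q.
              branch 2.1.1.2 (add !q, !t):
                ○ open, literals {q=0, t=0}.
          branch 2.1.2 (add s):
            ○ open, literals {q=0, s=1}.
      branch 2.2 (add !!r):
        (!((q == t) && !t) -> s): β-rule — branch into !!((q == t) && !t)  //  s.
          branch 2.2.1 (add !!((q == t) && !t)):
            !!((q == t) && !t): α-rule — add (q == t), !t.
            (q == t): β-rule — branch into q, t  //  !q, !t.
              branch 2.2.1.1 (add q, t):
                × closes — contains both t and !t.
              branch 2.2.1.2 (add !q, !t):
                ○ open, literals {q=0, r=1, t=0}.
          branch 2.2.2 (add s):
            ○ open, literals {r=1, s=1}.
2 branches closed, 6 open.
Each open branch fixes some atoms; the unmentioned ones are free. Counting distinct full assignments: branch {p=0, t=1} (r, q, s) contributes 8 new; branch {p=1, t=0} (r, q, s) contributes 8 new; branch {q=0, t=0} (r, s, p) contributes 4 new; branch {q=0, s=1} (r, t, p) contributes 2 new; branch {q=0, r=1, t=0} (s, p) contributes 0 new; branch {r=1, s=1} (q, t, p) contributes 2 new. Total: 24.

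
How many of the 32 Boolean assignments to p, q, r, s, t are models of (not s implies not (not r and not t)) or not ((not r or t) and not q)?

Initial set: {((not s implies not (not r and not t)) or not ((not r or t) and not q))}.
((not s implies not (not r and not t)) or not ((not r or t) and not q)): β-rule — branch into (not s implies not (not r and not t))  //  not ((not r or t) and not q).
  branch 1 (add (not s implies not (not r and not t))):
    (not s implies not (not r and not t)): β-rule — branch into not not s  //  not (not r and not t).
      branch 1.1 (add not not s):
        ○ open, literals {s=true}.
      branch 1.2 (add not (not r and not t)):
        not (not r and not t): β-rule — branch into not not r  //  not not t.
          branch 1.2.1 (add not not r):
            ○ open, literals {r=true}.
          branch 1.2.2 (add not not t):
            ○ open, literals {t=true}.
  branch 2 (add not ((not r or t) and not q)):
    not ((not r or t) and not q): β-rule — branch into not (not r or t)  //  not not q.
      branch 2.1 (add not (not r or t)):
        not (not r or t): α-rule — add not not r, not t.
        ○ open, literals {r=true, t=false}.
      branch 2.2 (add not not q):
        ○ open, literals {q=true}.
0 branches closed, 5 open.
Each open branch fixes some atoms; the unmentioned ones are free. Counting distinct full assignments: branch {s=true} (p, q, r, t) contributes 16 new; branch {r=true} (p, q, s, t) contributes 8 new; branch {t=true} (p, q, r, s) contributes 4 new; branch {r=true, t=false} (p, q, s) contributes 0 new; branch {q=true} (p, r, s, t) contributes 2 new. Total: 30.

30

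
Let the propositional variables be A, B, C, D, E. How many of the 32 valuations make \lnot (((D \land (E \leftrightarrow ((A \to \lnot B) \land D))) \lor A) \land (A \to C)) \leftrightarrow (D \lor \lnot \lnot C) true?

Initial set: {(\lnot (((D \land (E \leftrightarrow ((A \to \lnot B) \land D))) \lor A) \land (A \to C)) \leftrightarrow (D \lor \lnot \lnot C))}.
(\lnot (((D \land (E \leftrightarrow ((A \to \lnot B) \land D))) \lor A) \land (A \to C)) \leftrightarrow (D \lor \lnot \lnot C)): β-rule — branch into \lnot (((D \land (E \leftrightarrow ((A \to \lnot B) \land D))) \lor A) \land (A \to C)), (D \lor \lnot \lnot C)  //  \lnot \lnot (((D \land (E \leftrightarrow ((A \to \lnot B) \land D))) \lor A) \land (A \to C)), \lnot (D \lor \lnot \lnot C).
  branch 1 (add \lnot (((D \land (E \leftrightarrow ((A \to \lnot B) \land D))) \lor A) \land (A \to C)), (D \lor \lnot \lnot C)):
    \lnot (((D \land (E \leftrightarrow ((A \to \lnot B) \land D))) \lor A) \land (A \to C)): β-rule — branch into \lnot ((D \land (E \leftrightarrow ((A \to \lnot B) \land D))) \lor A)  //  \lnot (A \to C).
      branch 1.1 (add \lnot ((D \land (E \leftrightarrow ((A \to \lnot B) \land D))) \lor A)):
        \lnot ((D \land (E \leftrightarrow ((A \to \lnot B) \land D))) \lor A): α-rule — add \lnot (D \land (E \leftrightarrow ((A \to \lnot B) \land D))), \lnot A.
        (D \lor \lnot \lnot C): β-rule — branch into D  //  \lnot \lnot C.
          branch 1.1.1 (add D):
            \lnot (D \land (E \leftrightarrow ((A \to \lnot B) \land D))): β-rule — branch into \lnot D  //  \lnot (E \leftrightarrow ((A \to \lnot B) \land D)).
              branch 1.1.1.1 (add \lnot D):
                × closes — contains both D and \lnot D.
              branch 1.1.1.2 (add \lnot (E \leftrightarrow ((A \to \lnot B) \land D))):
                \lnot (E \leftrightarrow ((A \to \lnot B) \land D)): β-rule — branch into E, \lnot ((A \to \lnot B) \land D)  //  \lnot E, ((A \to \lnot B) \land D).
                  branch 1.1.1.2.1 (add E, \lnot ((A \to \lnot B) \land D)):
                    \lnot ((A \to \lnot B) \land D): β-rule — branch into \lnot (A \to \lnot B)  //  \lnot D.
                      branch 1.1.1.2.1.1 (add \lnot (A \to \lnot B)):
                        \lnot (A \to \lnot B): α-rule — add A, \lnot \lnot B.
                        × closes — contains both A and \lnot A.
                      branch 1.1.1.2.1.2 (add \lnot D):
                        × closes — contains both D and \lnot D.
                  branch 1.1.1.2.2 (add \lnot E, ((A \to \lnot B) \land D)):
                    ((A \to \lnot B) \land D): α-rule — add (A \to \lnot B), D.
                    (A \to \lnot B): β-rule — branch into \lnot A  //  \lnot B.
                      branch 1.1.1.2.2.1 (add \lnot A):
                        ○ open, literals {A=false, D=true, E=false}.
                      branch 1.1.1.2.2.2 (add \lnot B):
                        ○ open, literals {A=false, B=false, D=true, E=false}.
          branch 1.1.2 (add \lnot \lnot C):
            \lnot \lnot C: drop double negation, giving C.
            \lnot (D \land (E \leftrightarrow ((A \to \lnot B) \land D))): β-rule — branch into \lnot D  //  \lnot (E \leftrightarrow ((A \to \lnot B) \land D)).
              branch 1.1.2.1 (add \lnot D):
                ○ open, literals {A=false, C=true, D=false}.
              branch 1.1.2.2 (add \lnot (E \leftrightarrow ((A \to \lnot B) \land D))):
                \lnot (E \leftrightarrow ((A \to \lnot B) \land D)): β-rule — branch into E, \lnot ((A \to \lnot B) \land D)  //  \lnot E, ((A \to \lnot B) \land D).
                  branch 1.1.2.2.1 (add E, \lnot ((A \to \lnot B) \land D)):
                    \lnot ((A \to \lnot B) \land D): β-rule — branch into \lnot (A \to \lnot B)  //  \lnot D.
                      branch 1.1.2.2.1.1 (add \lnot (A \to \lnot B)):
                        \lnot (A \to \lnot B): α-rule — add A, \lnot \lnot B.
                        × closes — contains both A and \lnot A.
                      branch 1.1.2.2.1.2 (add \lnot D):
                        ○ open, literals {A=false, C=true, D=false, E=true}.
                  branch 1.1.2.2.2 (add \lnot E, ((A \to \lnot B) \land D)):
                    ((A \to \lnot B) \land D): α-rule — add (A \to \lnot B), D.
                    (A \to \lnot B): β-rule — branch into \lnot A  //  \lnot B.
                      branch 1.1.2.2.2.1 (add \lnot A):
                        ○ open, literals {A=false, C=true, D=true, E=false}.
                      branch 1.1.2.2.2.2 (add \lnot B):
                        ○ open, literals {A=false, B=false, C=true, D=true, E=false}.
      branch 1.2 (add \lnot (A \to C)):
        \lnot (A \to C): α-rule — add A, \lnot C.
        (D \lor \lnot \lnot C): β-rule — branch into D  //  \lnot \lnot C.
          branch 1.2.1 (add D):
            ○ open, literals {A=true, C=false, D=true}.
          branch 1.2.2 (add \lnot \lnot C):
            \lnot \lnot C: drop double negation, giving C.
            × closes — contains both C and \lnot C.
  branch 2 (add \lnot \lnot (((D \land (E \leftrightarrow ((A \to \lnot B) \land D))) \lor A) \land (A \to C)), \lnot (D \lor \lnot \lnot C)):
    \lnot \lnot (((D \land (E \leftrightarrow ((A \to \lnot B) \land D))) \lor A) \land (A \to C)): α-rule — add ((D \land (E \leftrightarrow ((A \to \lnot B) \land D))) \lor A), (A \to C).
    \lnot (D \lor \lnot \lnot C): α-rule — add \lnot D, \lnot \lnot \lnot C.
    \lnot \lnot \lnot C: drop double negation, giving \lnot C.
    ((D \land (E \leftrightarrow ((A \to \lnot B) \land D))) \lor A): β-rule — branch into (D \land (E \leftrightarrow ((A \to \lnot B) \land D)))  //  A.
      branch 2.1 (add (D \land (E \leftrightarrow ((A \to \lnot B) \land D)))):
        (D \land (E \leftrightarrow ((A \to \lnot B) \land D))): α-rule — add D, (E \leftrightarrow ((A \to \lnot B) \land D)).
        × closes — contains both D and \lnot D.
      branch 2.2 (add A):
        (A \to C): β-rule — branch into \lnot A  //  C.
          branch 2.2.1 (add \lnot A):
            × closes — contains both A and \lnot A.
          branch 2.2.2 (add C):
            × closes — contains both C and \lnot C.
8 branches closed, 7 open.
Each open branch fixes some atoms; the unmentioned ones are free. Counting distinct full assignments: branch {A=false, D=true, E=false} (B, C) contributes 4 new; branch {A=false, B=false, D=true, E=false} (C) contributes 0 new; branch {A=false, C=true, D=false} (B, E) contributes 4 new; branch {A=false, C=true, D=false, E=true} (B) contributes 0 new; branch {A=false, C=true, D=true, E=false} (B) contributes 0 new; branch {A=false, B=false, C=true, D=true, E=false} (none free) contributes 0 new; branch {A=true, C=false, D=true} (B, E) contributes 4 new. Total: 12.

12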